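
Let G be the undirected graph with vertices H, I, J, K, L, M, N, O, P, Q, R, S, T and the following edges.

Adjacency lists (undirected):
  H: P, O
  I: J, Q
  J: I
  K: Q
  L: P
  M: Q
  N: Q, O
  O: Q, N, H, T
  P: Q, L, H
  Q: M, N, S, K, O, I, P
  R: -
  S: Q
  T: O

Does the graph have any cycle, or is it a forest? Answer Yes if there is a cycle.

Yes

DFS, tracking each vertex's parent; an edge to a visited non-parent vertex closes a cycle.
Start from S:
visit S (parent –)
  visit Q (parent S)
    visit M (parent Q)
      M–Q: parent, skip
    visit N (parent Q)
      N–Q: parent, skip
      visit O (parent N)
        O–Q: Q visited and ≠ parent → cycle
Cycle: Q – N – O – Q.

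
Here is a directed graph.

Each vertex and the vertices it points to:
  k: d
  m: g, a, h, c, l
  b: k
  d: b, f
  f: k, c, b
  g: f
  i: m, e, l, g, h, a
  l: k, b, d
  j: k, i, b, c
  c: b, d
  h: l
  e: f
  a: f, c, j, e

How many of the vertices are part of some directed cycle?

A vertex is on a directed cycle iff it belongs to a strongly connected component of size ≥ 2 (or has a self-loop).
The vertices on cycles are {a, b, c, d, f, i, j, k, m} — 9 in total.

9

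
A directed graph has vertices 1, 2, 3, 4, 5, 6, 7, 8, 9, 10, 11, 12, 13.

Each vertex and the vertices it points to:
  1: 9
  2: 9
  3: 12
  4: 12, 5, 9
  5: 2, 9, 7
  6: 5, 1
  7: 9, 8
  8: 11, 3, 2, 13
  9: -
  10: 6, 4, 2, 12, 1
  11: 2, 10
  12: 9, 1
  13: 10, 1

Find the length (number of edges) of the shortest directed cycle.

For each vertex v, BFS finds the shortest path from v back to v.
The shortest such closed walk is 7 → 8 → 11 → 10 → 4 → 5 → 7, length 6.

6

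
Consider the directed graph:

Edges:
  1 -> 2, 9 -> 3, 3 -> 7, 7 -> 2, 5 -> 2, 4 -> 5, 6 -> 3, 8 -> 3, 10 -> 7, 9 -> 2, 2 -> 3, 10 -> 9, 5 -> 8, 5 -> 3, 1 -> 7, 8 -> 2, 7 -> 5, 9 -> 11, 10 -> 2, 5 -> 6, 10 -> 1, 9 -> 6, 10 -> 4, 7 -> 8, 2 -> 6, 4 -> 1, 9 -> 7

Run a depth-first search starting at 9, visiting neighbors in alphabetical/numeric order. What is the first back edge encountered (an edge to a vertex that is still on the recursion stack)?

7->2

DFS from 9 (visiting neighbors in alphabetical/numeric order); mark gray on enter, black on exit:
9 gray
  2 gray
    3 gray
      7 gray
        7→2: 2 is gray → back edge
First back edge: 7 → 2.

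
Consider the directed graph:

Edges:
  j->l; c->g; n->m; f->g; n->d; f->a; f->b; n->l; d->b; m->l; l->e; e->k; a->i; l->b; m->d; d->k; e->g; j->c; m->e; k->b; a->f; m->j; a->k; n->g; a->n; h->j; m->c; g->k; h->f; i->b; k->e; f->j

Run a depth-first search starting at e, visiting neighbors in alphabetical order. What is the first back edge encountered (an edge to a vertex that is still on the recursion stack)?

k→e

DFS from e (visiting neighbors in alphabetical order); mark gray on enter, black on exit:
e gray
  g gray
    k gray
      b gray
      b black
      k→e: e is gray → back edge
First back edge: k → e.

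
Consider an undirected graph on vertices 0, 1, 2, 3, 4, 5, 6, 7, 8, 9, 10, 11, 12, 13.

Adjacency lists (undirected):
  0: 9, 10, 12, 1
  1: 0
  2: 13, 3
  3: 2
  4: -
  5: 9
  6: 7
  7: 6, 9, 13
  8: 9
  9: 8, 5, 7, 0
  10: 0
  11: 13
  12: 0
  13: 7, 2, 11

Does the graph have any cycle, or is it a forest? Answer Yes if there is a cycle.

DFS, tracking each vertex's parent; an edge to a visited non-parent vertex closes a cycle.
Start from 7:
visit 7 (parent –)
  visit 6 (parent 7)
    6–7: parent, skip
  visit 9 (parent 7)
    visit 8 (parent 9)
      8–9: parent, skip
    visit 5 (parent 9)
      5–9: parent, skip
    9–7: parent, skip
    visit 0 (parent 9)
      0–9: parent, skip
      visit 10 (parent 0)
        10–0: parent, skip
      visit 12 (parent 0)
        12–0: parent, skip
      visit 1 (parent 0)
        1–0: parent, skip
  visit 13 (parent 7)
    13–7: parent, skip
    visit 2 (parent 13)
      2–13: parent, skip
      visit 3 (parent 2)
        3–2: parent, skip
    visit 11 (parent 13)
      11–13: parent, skip
visit 4 (parent –)
No non-parent visited neighbor found — the graph is a forest.

No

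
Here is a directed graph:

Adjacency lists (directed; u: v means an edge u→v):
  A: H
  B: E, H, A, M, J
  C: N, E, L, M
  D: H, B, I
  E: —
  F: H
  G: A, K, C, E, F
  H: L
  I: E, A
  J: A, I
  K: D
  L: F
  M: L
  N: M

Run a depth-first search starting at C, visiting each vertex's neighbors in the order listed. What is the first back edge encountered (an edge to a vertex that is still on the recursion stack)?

H->L

DFS from C (visiting each vertex's neighbors in the order listed); mark gray on enter, black on exit:
C gray
  N gray
    M gray
      L gray
        F gray
          H gray
            H→L: L is gray → back edge
First back edge: H → L.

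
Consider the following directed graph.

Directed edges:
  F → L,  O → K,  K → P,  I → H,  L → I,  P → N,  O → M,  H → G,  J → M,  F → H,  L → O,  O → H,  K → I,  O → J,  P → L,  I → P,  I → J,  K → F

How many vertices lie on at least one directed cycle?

6

A vertex is on a directed cycle iff it belongs to a strongly connected component of size ≥ 2 (or has a self-loop).
The vertices on cycles are {F, I, K, L, O, P} — 6 in total.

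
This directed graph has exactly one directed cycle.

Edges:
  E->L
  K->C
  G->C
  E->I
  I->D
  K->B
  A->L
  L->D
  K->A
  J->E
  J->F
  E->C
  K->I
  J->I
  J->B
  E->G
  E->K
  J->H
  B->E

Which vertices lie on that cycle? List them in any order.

B, E, K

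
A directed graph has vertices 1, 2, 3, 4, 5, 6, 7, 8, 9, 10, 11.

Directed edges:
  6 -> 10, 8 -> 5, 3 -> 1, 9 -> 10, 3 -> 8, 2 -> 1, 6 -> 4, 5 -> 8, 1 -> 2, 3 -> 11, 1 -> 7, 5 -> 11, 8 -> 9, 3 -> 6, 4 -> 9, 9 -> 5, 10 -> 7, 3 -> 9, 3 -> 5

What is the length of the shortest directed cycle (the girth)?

For each vertex v, BFS finds the shortest path from v back to v.
The shortest such closed walk is 5 → 8 → 5, length 2.

2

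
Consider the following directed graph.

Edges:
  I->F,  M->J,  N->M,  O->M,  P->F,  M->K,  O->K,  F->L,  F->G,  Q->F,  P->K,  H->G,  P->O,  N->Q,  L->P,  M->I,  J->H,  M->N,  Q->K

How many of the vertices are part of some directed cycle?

A vertex is on a directed cycle iff it belongs to a strongly connected component of size ≥ 2 (or has a self-loop).
The vertices on cycles are {F, I, L, M, N, O, P, Q} — 8 in total.

8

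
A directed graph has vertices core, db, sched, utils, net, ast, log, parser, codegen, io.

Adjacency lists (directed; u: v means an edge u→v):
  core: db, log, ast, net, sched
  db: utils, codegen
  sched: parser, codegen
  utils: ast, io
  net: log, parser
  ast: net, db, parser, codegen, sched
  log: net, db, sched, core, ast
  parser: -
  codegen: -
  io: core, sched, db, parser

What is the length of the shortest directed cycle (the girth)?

2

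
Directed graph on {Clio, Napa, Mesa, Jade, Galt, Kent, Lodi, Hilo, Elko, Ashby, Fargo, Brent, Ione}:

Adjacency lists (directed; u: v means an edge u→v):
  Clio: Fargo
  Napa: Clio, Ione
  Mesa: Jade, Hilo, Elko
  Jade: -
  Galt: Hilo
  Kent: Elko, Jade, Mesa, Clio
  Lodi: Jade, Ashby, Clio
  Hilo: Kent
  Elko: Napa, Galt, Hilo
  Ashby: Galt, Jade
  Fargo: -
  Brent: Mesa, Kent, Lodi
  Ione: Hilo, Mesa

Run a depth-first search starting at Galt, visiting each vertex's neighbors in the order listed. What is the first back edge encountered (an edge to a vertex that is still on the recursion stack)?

DFS from Galt (visiting each vertex's neighbors in the order listed); mark gray on enter, black on exit:
Galt gray
  Hilo gray
    Kent gray
      Elko gray
        Napa gray
          Clio gray
            Fargo gray
            Fargo black
          Clio black
          Ione gray
            Ione→Hilo: Hilo is gray → back edge
First back edge: Ione → Hilo.

Ione->Hilo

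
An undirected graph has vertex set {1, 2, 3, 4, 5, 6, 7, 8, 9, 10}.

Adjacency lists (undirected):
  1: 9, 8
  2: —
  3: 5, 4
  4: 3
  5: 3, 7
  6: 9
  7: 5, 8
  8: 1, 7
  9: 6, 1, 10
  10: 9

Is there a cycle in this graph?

DFS, tracking each vertex's parent; an edge to a visited non-parent vertex closes a cycle.
Start from 6:
visit 6 (parent –)
  visit 9 (parent 6)
    9–6: parent, skip
    visit 1 (parent 9)
      1–9: parent, skip
      visit 8 (parent 1)
        8–1: parent, skip
        visit 7 (parent 8)
          visit 5 (parent 7)
            visit 3 (parent 5)
              3–5: parent, skip
              visit 4 (parent 3)
                4–3: parent, skip
            5–7: parent, skip
          7–8: parent, skip
    visit 10 (parent 9)
      10–9: parent, skip
visit 2 (parent –)
No non-parent visited neighbor found — the graph is a forest.

No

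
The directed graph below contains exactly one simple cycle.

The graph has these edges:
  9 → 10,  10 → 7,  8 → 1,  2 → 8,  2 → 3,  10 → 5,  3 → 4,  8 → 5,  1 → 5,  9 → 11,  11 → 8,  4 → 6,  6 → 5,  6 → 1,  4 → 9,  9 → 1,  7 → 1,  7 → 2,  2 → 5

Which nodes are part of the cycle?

2, 3, 4, 7, 9, 10

DFS with gray/black marking from 3:
3 gray
  4 gray
    6 gray
      5 gray
      5 black
      1 gray
        1→5: 5 black — skip
      1 black
    6 black
    9 gray
      11 gray
        8 gray
          8→1: 1 black — skip
          8→5: 5 black — skip
        8 black
      11 black
      10 gray
        7 gray
          2 gray
            2→8: 8 black — skip
            2→3: 3 is gray → back edge
Back edge closes the cycle 3 → 4 → 9 → 10 → 7 → 2 → 3; its vertices are {2, 3, 4, 7, 9, 10}.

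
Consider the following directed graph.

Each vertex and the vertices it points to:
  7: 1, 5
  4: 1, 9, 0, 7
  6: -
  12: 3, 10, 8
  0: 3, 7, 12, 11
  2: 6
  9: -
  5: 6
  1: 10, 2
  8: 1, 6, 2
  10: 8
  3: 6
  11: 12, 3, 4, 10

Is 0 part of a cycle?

0 is on a cycle iff 0 can reach itself via ≥1 edge.
0 → 11 → 4 → 0 — yes.

Yes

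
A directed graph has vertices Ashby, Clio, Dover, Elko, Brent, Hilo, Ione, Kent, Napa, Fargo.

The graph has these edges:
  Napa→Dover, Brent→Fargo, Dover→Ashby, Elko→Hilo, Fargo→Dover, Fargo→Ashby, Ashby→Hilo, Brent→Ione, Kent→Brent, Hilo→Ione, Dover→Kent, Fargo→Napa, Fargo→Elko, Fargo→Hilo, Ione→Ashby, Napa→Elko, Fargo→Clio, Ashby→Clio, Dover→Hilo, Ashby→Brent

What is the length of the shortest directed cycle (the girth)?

3

For each vertex v, BFS finds the shortest path from v back to v.
The shortest such closed walk is Brent → Ione → Ashby → Brent, length 3.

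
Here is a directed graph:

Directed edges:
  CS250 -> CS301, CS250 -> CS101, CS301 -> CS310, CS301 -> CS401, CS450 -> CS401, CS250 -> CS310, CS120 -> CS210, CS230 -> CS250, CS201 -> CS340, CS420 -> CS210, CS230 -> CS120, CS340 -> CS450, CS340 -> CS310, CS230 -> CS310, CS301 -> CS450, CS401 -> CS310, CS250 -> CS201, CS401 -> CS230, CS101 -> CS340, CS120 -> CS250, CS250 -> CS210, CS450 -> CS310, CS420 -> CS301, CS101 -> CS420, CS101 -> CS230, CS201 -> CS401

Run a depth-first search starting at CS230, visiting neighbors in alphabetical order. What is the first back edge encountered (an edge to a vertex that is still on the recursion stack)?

CS101→CS230

DFS from CS230 (visiting neighbors in alphabetical order); mark gray on enter, black on exit:
CS230 gray
  CS120 gray
    CS210 gray
    CS210 black
    CS250 gray
      CS101 gray
        CS101→CS230: CS230 is gray → back edge
First back edge: CS101 → CS230.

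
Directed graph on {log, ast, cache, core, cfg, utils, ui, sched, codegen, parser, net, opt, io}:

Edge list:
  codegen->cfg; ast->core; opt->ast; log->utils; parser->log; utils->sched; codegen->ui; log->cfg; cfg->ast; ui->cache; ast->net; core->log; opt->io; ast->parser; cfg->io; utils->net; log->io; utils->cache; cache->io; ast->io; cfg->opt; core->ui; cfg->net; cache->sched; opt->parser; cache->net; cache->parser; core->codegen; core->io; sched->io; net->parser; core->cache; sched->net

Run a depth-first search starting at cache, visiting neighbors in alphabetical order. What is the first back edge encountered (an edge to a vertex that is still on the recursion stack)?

core→cache

DFS from cache (visiting neighbors in alphabetical order); mark gray on enter, black on exit:
cache gray
  io gray
  io black
  net gray
    parser gray
      log gray
        cfg gray
          ast gray
            core gray
              core→cache: cache is gray → back edge
First back edge: core → cache.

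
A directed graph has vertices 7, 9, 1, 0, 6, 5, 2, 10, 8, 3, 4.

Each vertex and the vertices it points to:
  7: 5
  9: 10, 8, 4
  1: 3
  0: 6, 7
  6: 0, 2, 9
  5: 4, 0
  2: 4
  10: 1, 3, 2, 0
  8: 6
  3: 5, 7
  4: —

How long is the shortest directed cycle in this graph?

2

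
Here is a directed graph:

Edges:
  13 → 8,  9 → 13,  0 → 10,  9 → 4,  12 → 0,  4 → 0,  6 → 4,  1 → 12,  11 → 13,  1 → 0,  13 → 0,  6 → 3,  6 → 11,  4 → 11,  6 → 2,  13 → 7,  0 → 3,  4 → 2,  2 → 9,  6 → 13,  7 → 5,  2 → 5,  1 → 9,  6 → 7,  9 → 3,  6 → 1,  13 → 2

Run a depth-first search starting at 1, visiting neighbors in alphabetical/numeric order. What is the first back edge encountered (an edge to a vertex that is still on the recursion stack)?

2→9

DFS from 1 (visiting neighbors in alphabetical/numeric order); mark gray on enter, black on exit:
1 gray
  0 gray
    3 gray
    3 black
    10 gray
    10 black
  0 black
  9 gray
    9→3: 3 black — skip
    4 gray
      4→0: 0 black — skip
      2 gray
        5 gray
        5 black
        2→9: 9 is gray → back edge
First back edge: 2 → 9.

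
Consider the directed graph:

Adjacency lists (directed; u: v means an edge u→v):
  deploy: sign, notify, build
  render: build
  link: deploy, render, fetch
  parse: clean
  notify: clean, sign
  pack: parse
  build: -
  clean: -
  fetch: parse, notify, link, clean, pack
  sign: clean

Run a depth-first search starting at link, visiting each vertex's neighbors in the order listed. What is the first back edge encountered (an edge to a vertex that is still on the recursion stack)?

fetch→link

DFS from link (visiting each vertex's neighbors in the order listed); mark gray on enter, black on exit:
link gray
  deploy gray
    sign gray
      clean gray
      clean black
    sign black
    notify gray
      notify→clean: clean black — skip
      notify→sign: sign black — skip
    notify black
    build gray
    build black
  deploy black
  render gray
    render→build: build black — skip
  render black
  fetch gray
    parse gray
      parse→clean: clean black — skip
    parse black
    fetch→notify: notify black — skip
    fetch→link: link is gray → back edge
First back edge: fetch → link.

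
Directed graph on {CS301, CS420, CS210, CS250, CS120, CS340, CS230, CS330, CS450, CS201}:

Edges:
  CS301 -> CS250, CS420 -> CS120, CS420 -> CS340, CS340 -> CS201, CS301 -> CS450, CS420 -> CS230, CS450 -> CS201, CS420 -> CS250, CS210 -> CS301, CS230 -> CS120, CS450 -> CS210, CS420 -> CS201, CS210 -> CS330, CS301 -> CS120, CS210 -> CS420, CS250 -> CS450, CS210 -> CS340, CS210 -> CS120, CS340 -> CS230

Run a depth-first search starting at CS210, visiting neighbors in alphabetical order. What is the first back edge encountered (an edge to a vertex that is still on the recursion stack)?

DFS from CS210 (visiting neighbors in alphabetical order); mark gray on enter, black on exit:
CS210 gray
  CS120 gray
  CS120 black
  CS301 gray
    CS301→CS120: CS120 black — skip
    CS250 gray
      CS450 gray
        CS201 gray
        CS201 black
        CS450→CS210: CS210 is gray → back edge
First back edge: CS450 → CS210.

CS450→CS210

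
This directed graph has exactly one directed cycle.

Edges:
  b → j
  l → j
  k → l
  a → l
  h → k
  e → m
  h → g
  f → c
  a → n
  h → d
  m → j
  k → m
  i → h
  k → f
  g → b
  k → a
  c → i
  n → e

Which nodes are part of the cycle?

c, f, h, i, k

DFS with gray/black marking from h:
h gray
  k gray
    a gray
      l gray
        j gray
        j black
      l black
      n gray
        e gray
          m gray
            m→j: j black — skip
          m black
        e black
      n black
    a black
    k→m: m black — skip
    k→l: l black — skip
    f gray
      c gray
        i gray
          i→h: h is gray → back edge
Back edge closes the cycle h → k → f → c → i → h; its vertices are {c, f, h, i, k}.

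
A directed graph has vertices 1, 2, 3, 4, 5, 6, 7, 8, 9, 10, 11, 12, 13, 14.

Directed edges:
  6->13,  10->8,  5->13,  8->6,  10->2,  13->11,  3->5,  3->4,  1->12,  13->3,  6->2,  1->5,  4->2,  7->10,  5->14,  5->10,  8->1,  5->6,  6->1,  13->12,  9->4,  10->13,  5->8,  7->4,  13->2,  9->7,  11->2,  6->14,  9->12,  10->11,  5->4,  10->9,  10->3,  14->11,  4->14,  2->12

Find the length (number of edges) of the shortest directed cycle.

3

For each vertex v, BFS finds the shortest path from v back to v.
The shortest such closed walk is 7 → 10 → 9 → 7, length 3.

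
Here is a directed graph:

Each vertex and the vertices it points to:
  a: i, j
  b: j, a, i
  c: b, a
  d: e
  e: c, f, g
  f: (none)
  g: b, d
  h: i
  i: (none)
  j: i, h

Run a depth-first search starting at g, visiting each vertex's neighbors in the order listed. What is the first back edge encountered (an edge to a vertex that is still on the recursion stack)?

DFS from g (visiting each vertex's neighbors in the order listed); mark gray on enter, black on exit:
g gray
  b gray
    j gray
      i gray
      i black
      h gray
        h→i: i black — skip
      h black
    j black
    a gray
      a→i: i black — skip
      a→j: j black — skip
    a black
    b→i: i black — skip
  b black
  d gray
    e gray
      c gray
        c→b: b black — skip
        c→a: a black — skip
      c black
      f gray
      f black
      e→g: g is gray → back edge
First back edge: e → g.

e->g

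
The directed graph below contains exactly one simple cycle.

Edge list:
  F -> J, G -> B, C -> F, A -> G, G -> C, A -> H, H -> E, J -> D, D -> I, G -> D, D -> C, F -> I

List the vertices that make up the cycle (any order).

C, D, F, J

DFS with gray/black marking from D:
D gray
  C gray
    F gray
      J gray
        J→D: D is gray → back edge
Back edge closes the cycle D → C → F → J → D; its vertices are {C, D, F, J}.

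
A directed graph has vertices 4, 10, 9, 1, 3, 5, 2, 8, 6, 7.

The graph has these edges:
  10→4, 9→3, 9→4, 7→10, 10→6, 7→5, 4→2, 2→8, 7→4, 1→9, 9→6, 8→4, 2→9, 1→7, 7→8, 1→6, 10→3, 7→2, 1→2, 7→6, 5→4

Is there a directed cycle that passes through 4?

Yes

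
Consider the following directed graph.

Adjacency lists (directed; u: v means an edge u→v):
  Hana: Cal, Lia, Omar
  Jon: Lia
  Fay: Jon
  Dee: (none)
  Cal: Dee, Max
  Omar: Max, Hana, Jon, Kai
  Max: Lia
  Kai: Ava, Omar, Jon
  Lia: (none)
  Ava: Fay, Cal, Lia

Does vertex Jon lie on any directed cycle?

No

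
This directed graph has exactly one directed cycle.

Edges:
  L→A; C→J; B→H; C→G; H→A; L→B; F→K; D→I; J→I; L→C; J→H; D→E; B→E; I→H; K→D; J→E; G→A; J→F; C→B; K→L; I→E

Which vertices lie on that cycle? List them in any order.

DFS with gray/black marking from C:
C gray
  J gray
    F gray
      K gray
        L gray
          A gray
          A black
          L→C: C is gray → back edge
Back edge closes the cycle C → J → F → K → L → C; its vertices are {C, F, J, K, L}.

C, F, J, K, L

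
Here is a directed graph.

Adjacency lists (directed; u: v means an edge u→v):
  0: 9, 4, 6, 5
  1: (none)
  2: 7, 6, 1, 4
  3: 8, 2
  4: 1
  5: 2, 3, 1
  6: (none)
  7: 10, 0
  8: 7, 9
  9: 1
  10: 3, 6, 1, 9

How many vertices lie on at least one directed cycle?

A vertex is on a directed cycle iff it belongs to a strongly connected component of size ≥ 2 (or has a self-loop).
The vertices on cycles are {0, 2, 3, 5, 7, 8, 10} — 7 in total.

7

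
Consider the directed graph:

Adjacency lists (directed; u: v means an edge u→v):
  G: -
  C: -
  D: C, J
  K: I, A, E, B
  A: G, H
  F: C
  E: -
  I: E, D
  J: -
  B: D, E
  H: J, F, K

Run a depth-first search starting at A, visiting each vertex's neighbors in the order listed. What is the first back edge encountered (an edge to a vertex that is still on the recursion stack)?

K->A

DFS from A (visiting each vertex's neighbors in the order listed); mark gray on enter, black on exit:
A gray
  G gray
  G black
  H gray
    J gray
    J black
    F gray
      C gray
      C black
    F black
    K gray
      I gray
        E gray
        E black
        D gray
          D→C: C black — skip
          D→J: J black — skip
        D black
      I black
      K→A: A is gray → back edge
First back edge: K → A.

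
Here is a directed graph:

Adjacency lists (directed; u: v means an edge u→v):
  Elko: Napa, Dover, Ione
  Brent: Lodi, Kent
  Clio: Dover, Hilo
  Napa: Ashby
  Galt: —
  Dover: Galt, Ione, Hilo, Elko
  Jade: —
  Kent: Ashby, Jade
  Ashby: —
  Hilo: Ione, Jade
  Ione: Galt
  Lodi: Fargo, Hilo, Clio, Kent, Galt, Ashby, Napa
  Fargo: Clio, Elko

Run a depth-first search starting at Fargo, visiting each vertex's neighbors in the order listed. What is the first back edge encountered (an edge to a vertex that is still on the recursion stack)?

Elko→Dover

DFS from Fargo (visiting each vertex's neighbors in the order listed); mark gray on enter, black on exit:
Fargo gray
  Clio gray
    Dover gray
      Galt gray
      Galt black
      Ione gray
        Ione→Galt: Galt black — skip
      Ione black
      Hilo gray
        Hilo→Ione: Ione black — skip
        Jade gray
        Jade black
      Hilo black
      Elko gray
        Napa gray
          Ashby gray
          Ashby black
        Napa black
        Elko→Dover: Dover is gray → back edge
First back edge: Elko → Dover.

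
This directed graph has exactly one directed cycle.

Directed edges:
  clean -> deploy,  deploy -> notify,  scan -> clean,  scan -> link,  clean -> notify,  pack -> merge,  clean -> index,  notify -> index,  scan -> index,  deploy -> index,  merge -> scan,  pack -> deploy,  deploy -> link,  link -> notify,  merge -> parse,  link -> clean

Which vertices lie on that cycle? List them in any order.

link, clean, deploy

DFS with gray/black marking from deploy:
deploy gray
  notify gray
    index gray
    index black
  notify black
  link gray
    clean gray
      clean→notify: notify black — skip
      clean→index: index black — skip
      clean→deploy: deploy is gray → back edge
Back edge closes the cycle deploy → link → clean → deploy; its vertices are {link, clean, deploy}.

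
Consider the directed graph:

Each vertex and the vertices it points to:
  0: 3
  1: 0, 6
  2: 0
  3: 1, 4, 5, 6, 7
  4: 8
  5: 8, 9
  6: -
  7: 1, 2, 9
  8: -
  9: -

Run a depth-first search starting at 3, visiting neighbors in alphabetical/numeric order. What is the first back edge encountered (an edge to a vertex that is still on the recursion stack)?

0→3

DFS from 3 (visiting neighbors in alphabetical/numeric order); mark gray on enter, black on exit:
3 gray
  1 gray
    0 gray
      0→3: 3 is gray → back edge
First back edge: 0 → 3.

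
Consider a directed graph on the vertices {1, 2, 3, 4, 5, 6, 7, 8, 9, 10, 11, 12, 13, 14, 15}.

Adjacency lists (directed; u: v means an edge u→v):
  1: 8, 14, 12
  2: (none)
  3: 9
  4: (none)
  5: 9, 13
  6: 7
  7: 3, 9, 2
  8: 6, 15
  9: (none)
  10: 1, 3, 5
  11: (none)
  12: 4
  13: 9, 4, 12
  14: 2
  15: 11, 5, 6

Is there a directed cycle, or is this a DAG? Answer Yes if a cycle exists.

No

DFS with white/gray/black marking, starting from 8:
8 gray
  6 gray
    7 gray
      3 gray
        9 gray
        9 black
      3 black
      7→9: 9 black — skip
      2 gray
      2 black
    7 black
  6 black
  15 gray
    11 gray
    11 black
    5 gray
      5→9: 9 black — skip
      13 gray
        13→9: 9 black — skip
        4 gray
        4 black
        12 gray
          12→4: 4 black — skip
        12 black
      13 black
    5 black
    15→6: 6 black — skip
  15 black
8 black
1 gray
  1→8: 8 black — skip
  14 gray
    14→2: 2 black — skip
  14 black
  1→12: 12 black — skip
1 black
10 gray
  10→1: 1 black — skip
  10→3: 3 black — skip
  10→5: 5 black — skip
10 black
Every edge goes to a white or black vertex — no back edge, so the graph is acyclic.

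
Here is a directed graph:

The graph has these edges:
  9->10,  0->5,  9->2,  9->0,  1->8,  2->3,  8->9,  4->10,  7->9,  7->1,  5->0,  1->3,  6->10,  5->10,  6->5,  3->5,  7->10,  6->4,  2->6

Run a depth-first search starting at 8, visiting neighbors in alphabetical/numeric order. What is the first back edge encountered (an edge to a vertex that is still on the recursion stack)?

DFS from 8 (visiting neighbors in alphabetical/numeric order); mark gray on enter, black on exit:
8 gray
  9 gray
    0 gray
      5 gray
        5→0: 0 is gray → back edge
First back edge: 5 → 0.

5→0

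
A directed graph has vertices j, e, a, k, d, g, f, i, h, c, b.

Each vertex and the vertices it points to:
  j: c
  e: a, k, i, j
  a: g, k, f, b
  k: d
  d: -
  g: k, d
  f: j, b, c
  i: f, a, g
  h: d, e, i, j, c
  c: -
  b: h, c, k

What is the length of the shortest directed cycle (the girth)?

4

For each vertex v, BFS finds the shortest path from v back to v.
The shortest such closed walk is h → i → f → b → h, length 4.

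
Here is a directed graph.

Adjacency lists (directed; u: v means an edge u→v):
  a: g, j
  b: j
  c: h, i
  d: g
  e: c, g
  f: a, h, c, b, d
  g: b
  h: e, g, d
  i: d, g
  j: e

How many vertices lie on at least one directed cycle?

8

A vertex is on a directed cycle iff it belongs to a strongly connected component of size ≥ 2 (or has a self-loop).
The vertices on cycles are {b, c, d, e, g, h, i, j} — 8 in total.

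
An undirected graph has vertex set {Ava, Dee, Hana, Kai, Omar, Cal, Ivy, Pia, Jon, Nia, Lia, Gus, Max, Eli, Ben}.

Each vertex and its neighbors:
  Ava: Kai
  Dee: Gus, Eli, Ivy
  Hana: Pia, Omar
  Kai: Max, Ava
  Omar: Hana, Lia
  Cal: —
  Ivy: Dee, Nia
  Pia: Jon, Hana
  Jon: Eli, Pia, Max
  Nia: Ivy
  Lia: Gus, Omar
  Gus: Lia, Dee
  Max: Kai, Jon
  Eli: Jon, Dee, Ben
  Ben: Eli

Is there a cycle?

DFS, tracking each vertex's parent; an edge to a visited non-parent vertex closes a cycle.
Start from Cal:
visit Cal (parent –)
visit Ava (parent –)
  visit Kai (parent Ava)
    visit Max (parent Kai)
      Max–Kai: parent, skip
      visit Jon (parent Max)
        visit Eli (parent Jon)
          Eli–Jon: parent, skip
          visit Dee (parent Eli)
            visit Gus (parent Dee)
              visit Lia (parent Gus)
                Lia–Gus: parent, skip
                visit Omar (parent Lia)
                  visit Hana (parent Omar)
                    visit Pia (parent Hana)
                      Pia–Jon: Jon visited and ≠ parent → cycle
Cycle: Jon – Eli – Dee – Gus – Lia – Omar – Hana – Pia – Jon.

Yes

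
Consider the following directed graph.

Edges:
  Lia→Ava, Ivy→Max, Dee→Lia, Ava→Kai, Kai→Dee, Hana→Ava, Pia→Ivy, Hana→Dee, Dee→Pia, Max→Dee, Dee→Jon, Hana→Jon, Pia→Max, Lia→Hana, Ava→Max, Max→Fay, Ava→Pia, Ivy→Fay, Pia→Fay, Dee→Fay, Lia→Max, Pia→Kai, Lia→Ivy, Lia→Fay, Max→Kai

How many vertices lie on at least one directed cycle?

8

A vertex is on a directed cycle iff it belongs to a strongly connected component of size ≥ 2 (or has a self-loop).
The vertices on cycles are {Ava, Dee, Ivy, Kai, Lia, Max, Pia, Hana} — 8 in total.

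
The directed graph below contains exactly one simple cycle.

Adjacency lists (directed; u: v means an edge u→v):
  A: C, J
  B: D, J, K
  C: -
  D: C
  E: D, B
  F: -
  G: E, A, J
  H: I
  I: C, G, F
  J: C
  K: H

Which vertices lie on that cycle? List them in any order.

DFS with gray/black marking from H:
H gray
  I gray
    C gray
    C black
    G gray
      E gray
        D gray
          D→C: C black — skip
        D black
        B gray
          B→D: D black — skip
          J gray
            J→C: C black — skip
          J black
          K gray
            K→H: H is gray → back edge
Back edge closes the cycle H → I → G → E → B → K → H; its vertices are {B, E, G, H, I, K}.

B, E, G, H, I, K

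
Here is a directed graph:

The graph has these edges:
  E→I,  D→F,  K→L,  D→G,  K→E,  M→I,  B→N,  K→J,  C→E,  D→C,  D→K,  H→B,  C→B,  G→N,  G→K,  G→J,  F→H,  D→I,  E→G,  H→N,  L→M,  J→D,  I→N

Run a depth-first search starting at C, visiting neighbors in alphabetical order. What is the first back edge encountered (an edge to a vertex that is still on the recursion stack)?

D->C

DFS from C (visiting neighbors in alphabetical order); mark gray on enter, black on exit:
C gray
  B gray
    N gray
    N black
  B black
  E gray
    G gray
      J gray
        D gray
          D→C: C is gray → back edge
First back edge: D → C.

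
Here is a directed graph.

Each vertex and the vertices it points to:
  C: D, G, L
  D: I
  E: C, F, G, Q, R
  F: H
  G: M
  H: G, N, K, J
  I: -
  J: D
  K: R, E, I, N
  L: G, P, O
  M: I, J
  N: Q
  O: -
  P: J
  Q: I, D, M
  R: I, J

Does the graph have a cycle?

Yes

DFS with white/gray/black marking, starting from E:
E gray
  C gray
    D gray
      I gray
      I black
    D black
    G gray
      M gray
        M→I: I black — skip
        J gray
          J→D: D black — skip
        J black
      M black
    G black
    L gray
      L→G: G black — skip
      P gray
        P→J: J black — skip
      P black
      O gray
      O black
    L black
  C black
  F gray
    H gray
      H→G: G black — skip
      N gray
        Q gray
          Q→I: I black — skip
          Q→D: D black — skip
          Q→M: M black — skip
        Q black
      N black
      K gray
        R gray
          R→I: I black — skip
          R→J: J black — skip
        R black
        K→E: E is gray → back edge
Back edge found, so a cycle exists: E → F → H → K → E.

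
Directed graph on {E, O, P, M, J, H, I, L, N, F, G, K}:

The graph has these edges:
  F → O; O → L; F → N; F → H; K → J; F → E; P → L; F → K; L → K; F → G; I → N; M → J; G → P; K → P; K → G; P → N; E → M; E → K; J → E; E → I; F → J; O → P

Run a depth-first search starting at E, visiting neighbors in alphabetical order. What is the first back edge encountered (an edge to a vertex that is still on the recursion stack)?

L→K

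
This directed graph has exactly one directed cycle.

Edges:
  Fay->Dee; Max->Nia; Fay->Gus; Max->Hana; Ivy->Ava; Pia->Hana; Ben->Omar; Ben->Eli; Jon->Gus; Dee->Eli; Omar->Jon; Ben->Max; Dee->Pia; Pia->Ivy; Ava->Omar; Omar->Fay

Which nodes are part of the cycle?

Ava, Dee, Fay, Ivy, Pia, Omar

DFS with gray/black marking from Omar:
Omar gray
  Fay gray
    Dee gray
      Eli gray
      Eli black
      Pia gray
        Hana gray
        Hana black
        Ivy gray
          Ava gray
            Ava→Omar: Omar is gray → back edge
Back edge closes the cycle Omar → Fay → Dee → Pia → Ivy → Ava → Omar; its vertices are {Ava, Dee, Fay, Ivy, Pia, Omar}.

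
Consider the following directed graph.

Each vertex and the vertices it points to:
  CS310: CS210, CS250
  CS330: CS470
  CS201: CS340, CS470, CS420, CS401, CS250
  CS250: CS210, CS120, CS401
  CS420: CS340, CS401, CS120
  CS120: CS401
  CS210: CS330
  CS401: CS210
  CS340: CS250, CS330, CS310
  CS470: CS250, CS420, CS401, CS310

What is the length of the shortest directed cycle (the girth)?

For each vertex v, BFS finds the shortest path from v back to v.
The shortest such closed walk is CS420 → CS340 → CS330 → CS470 → CS420, length 4.

4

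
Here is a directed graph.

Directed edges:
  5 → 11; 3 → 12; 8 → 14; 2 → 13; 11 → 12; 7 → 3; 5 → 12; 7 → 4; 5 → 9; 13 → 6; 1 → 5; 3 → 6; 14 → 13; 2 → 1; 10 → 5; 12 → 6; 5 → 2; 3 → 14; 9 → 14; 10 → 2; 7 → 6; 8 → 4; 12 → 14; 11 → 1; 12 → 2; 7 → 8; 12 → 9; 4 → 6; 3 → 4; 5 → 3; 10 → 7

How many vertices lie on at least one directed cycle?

6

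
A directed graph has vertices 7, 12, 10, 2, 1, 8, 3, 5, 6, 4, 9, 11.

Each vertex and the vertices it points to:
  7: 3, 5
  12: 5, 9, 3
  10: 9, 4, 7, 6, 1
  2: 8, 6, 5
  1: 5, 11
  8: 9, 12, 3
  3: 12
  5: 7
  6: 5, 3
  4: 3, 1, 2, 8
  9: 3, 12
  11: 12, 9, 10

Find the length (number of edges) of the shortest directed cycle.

For each vertex v, BFS finds the shortest path from v back to v.
The shortest such closed walk is 9 → 12 → 9, length 2.

2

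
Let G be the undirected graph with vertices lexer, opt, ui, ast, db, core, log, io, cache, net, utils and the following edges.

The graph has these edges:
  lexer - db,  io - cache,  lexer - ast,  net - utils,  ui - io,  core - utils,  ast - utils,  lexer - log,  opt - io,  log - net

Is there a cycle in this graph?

Yes

DFS, tracking each vertex's parent; an edge to a visited non-parent vertex closes a cycle.
Start from cache:
visit cache (parent –)
  visit io (parent cache)
    io–cache: parent, skip
    visit opt (parent io)
      opt–io: parent, skip
    visit ui (parent io)
      ui–io: parent, skip
visit lexer (parent –)
  visit db (parent lexer)
    db–lexer: parent, skip
  visit log (parent lexer)
    log–lexer: parent, skip
    visit net (parent log)
      visit utils (parent net)
        visit core (parent utils)
          core–utils: parent, skip
        utils–net: parent, skip
        visit ast (parent utils)
          ast–lexer: lexer visited and ≠ parent → cycle
Cycle: lexer – log – net – utils – ast – lexer.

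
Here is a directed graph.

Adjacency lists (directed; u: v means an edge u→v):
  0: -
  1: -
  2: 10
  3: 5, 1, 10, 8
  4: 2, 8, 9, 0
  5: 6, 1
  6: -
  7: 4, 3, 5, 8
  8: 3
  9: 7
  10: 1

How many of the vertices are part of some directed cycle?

5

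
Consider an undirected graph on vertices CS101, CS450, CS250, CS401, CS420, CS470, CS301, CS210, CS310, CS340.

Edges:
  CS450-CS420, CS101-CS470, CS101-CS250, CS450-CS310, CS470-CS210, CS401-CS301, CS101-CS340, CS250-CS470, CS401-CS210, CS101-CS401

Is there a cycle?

DFS, tracking each vertex's parent; an edge to a visited non-parent vertex closes a cycle.
Start from CS420:
visit CS420 (parent –)
  visit CS450 (parent CS420)
    CS450–CS420: parent, skip
    visit CS310 (parent CS450)
      CS310–CS450: parent, skip
visit CS101 (parent –)
  visit CS250 (parent CS101)
    visit CS470 (parent CS250)
      CS470–CS101: CS101 visited and ≠ parent → cycle
Cycle: CS101 – CS250 – CS470 – CS101.

Yes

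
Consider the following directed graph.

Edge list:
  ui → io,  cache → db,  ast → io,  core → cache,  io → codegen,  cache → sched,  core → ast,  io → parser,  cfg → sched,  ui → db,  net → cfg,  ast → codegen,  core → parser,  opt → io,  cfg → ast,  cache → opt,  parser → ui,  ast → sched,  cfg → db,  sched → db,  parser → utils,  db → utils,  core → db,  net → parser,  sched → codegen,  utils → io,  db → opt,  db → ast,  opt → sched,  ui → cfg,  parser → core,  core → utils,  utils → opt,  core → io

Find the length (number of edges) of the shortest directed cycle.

For each vertex v, BFS finds the shortest path from v back to v.
The shortest such closed walk is parser → core → parser, length 2.

2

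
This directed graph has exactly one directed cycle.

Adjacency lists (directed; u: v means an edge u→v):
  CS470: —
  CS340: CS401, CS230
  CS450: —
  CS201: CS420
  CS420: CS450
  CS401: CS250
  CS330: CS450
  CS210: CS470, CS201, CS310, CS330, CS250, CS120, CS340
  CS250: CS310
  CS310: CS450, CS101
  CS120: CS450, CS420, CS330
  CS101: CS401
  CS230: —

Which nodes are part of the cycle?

CS101, CS250, CS310, CS401

DFS with gray/black marking from CS310:
CS310 gray
  CS450 gray
  CS450 black
  CS101 gray
    CS401 gray
      CS250 gray
        CS250→CS310: CS310 is gray → back edge
Back edge closes the cycle CS310 → CS101 → CS401 → CS250 → CS310; its vertices are {CS101, CS250, CS310, CS401}.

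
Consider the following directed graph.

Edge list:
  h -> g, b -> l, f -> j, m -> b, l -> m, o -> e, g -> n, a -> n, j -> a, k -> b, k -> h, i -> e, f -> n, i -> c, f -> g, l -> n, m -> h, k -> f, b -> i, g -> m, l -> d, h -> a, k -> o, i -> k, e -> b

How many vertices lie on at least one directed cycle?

10

A vertex is on a directed cycle iff it belongs to a strongly connected component of size ≥ 2 (or has a self-loop).
The vertices on cycles are {b, e, f, g, h, i, k, l, m, o} — 10 in total.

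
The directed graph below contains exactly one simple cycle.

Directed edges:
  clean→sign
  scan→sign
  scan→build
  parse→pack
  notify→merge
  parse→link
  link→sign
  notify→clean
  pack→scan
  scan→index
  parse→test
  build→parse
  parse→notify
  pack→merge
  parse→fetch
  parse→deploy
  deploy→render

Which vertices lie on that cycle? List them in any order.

DFS with gray/black marking from parse:
parse gray
  test gray
  test black
  notify gray
    merge gray
    merge black
    clean gray
      sign gray
      sign black
    clean black
  notify black
  pack gray
    pack→merge: merge black — skip
    scan gray
      index gray
      index black
      scan→sign: sign black — skip
      build gray
        build→parse: parse is gray → back edge
Back edge closes the cycle parse → pack → scan → build → parse; its vertices are {pack, scan, build, parse}.

pack, scan, build, parse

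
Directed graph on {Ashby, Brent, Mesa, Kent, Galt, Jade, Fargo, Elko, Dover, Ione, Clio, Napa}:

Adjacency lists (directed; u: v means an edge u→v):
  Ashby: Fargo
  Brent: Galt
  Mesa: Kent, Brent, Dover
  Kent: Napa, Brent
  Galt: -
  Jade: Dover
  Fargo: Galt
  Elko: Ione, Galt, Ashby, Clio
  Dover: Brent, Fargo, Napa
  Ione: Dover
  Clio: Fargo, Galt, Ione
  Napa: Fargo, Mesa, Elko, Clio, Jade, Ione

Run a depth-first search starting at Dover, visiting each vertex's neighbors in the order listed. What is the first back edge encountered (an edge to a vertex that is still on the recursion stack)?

Kent->Napa

DFS from Dover (visiting each vertex's neighbors in the order listed); mark gray on enter, black on exit:
Dover gray
  Brent gray
    Galt gray
    Galt black
  Brent black
  Fargo gray
    Fargo→Galt: Galt black — skip
  Fargo black
  Napa gray
    Napa→Fargo: Fargo black — skip
    Mesa gray
      Kent gray
        Kent→Napa: Napa is gray → back edge
First back edge: Kent → Napa.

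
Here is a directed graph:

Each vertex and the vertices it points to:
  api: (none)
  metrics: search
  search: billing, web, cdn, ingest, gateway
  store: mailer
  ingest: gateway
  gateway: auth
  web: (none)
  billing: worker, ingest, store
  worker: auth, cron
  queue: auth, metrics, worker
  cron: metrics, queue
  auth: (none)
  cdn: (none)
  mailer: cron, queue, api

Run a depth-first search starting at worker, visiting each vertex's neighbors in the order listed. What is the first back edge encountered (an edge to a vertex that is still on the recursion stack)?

DFS from worker (visiting each vertex's neighbors in the order listed); mark gray on enter, black on exit:
worker gray
  auth gray
  auth black
  cron gray
    metrics gray
      search gray
        billing gray
          billing→worker: worker is gray → back edge
First back edge: billing → worker.

billing→worker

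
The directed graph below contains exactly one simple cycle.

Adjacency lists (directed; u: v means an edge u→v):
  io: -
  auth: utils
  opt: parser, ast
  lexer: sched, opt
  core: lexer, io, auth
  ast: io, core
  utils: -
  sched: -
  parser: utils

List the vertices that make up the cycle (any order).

DFS with gray/black marking from core:
core gray
  lexer gray
    sched gray
    sched black
    opt gray
      parser gray
        utils gray
        utils black
      parser black
      ast gray
        io gray
        io black
        ast→core: core is gray → back edge
Back edge closes the cycle core → lexer → opt → ast → core; its vertices are {ast, opt, core, lexer}.

ast, opt, core, lexer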